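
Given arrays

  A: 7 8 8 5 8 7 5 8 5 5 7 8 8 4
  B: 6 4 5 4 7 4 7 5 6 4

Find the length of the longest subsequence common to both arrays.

4

Let dp[i][j] be the LCS length of the first i values of A and the first j values of B. dp[i][j] = dp[i-1][j-1]+1 when the i-th and j-th values match, else max(dp[i-1][j], dp[i][j-1]).
    ·  6  4  5  4  7  4  7  5  6  4
 ·  0  0  0  0  0  0  0  0  0  0  0
 7  0  0  0  0  0  1  1  1  1  1  1
 8  0  0  0  0  0  1  1  1  1  1  1
 8  0  0  0  0  0  1  1  1  1  1  1
 5  0  0  0  1  1  1  1  1  2  2  2
 8  0  0  0  1  1  1  1  1  2  2  2
 7  0  0  0  1  1  2  2  2  2  2  2
 5  0  0  0  1  1  2  2  2  3  3  3
 8  0  0  0  1  1  2  2  2  3  3  3
 5  0  0  0  1  1  2  2  2  3  3  3
 5  0  0  0  1  1  2  2  2  3  3  3
 7  0  0  0  1  1  2  2  3  3  3  3
 8  0  0  0  1  1  2  2  3  3  3  3
 8  0  0  0  1  1  2  2  3  3  3  3
 4  0  0  1  1  2  2  3  3  3  3  4
dp[14][10] = 4. One LCS (by backtracking along matches): 7, 7, 5, 4.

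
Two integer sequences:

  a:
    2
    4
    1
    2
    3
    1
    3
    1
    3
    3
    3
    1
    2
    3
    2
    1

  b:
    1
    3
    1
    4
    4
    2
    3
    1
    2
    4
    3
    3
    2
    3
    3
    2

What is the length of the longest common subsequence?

Pick 1 at a[3]=b[1], 3 at a[5]=b[2], 1 at a[6]=b[3], 3 at a[7]=b[7], 1 at a[8]=b[8], 3 at a[9]=b[11], 3 at a[10]=b[12], 3 at a[11]=b[14], 3 at a[14]=b[15], 2 at a[15]=b[16]; all 10 values appear in both, in order. dp[16][16] = 10 confirms this is the maximum.

10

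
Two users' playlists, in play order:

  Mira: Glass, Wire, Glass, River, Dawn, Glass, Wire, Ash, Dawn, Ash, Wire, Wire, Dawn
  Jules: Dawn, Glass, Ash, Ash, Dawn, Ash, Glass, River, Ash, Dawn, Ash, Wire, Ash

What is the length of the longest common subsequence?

7

Taking Glass [1,2], then Glass [3,7], then River [4,8], then Ash [8,9], then Dawn [9,10], then Ash [10,11], then Wire [11,12] gives a common subsequence of length 7. The LCS DP gives dp[13][13] = 7, so this is optimal.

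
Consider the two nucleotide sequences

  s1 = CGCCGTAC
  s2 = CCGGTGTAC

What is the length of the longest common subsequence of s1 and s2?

Let dp[i][j] be the LCS length of the first i bases of s1 and the first j bases of s2. dp[i][j] = dp[i-1][j-1]+1 when the i-th and j-th bases match, else max(dp[i-1][j], dp[i][j-1]).
    ·  C  C  G  G  T  G  T  A  C
 ·  0  0  0  0  0  0  0  0  0  0
 C  0  1  1  1  1  1  1  1  1  1
 G  0  1  1  2  2  2  2  2  2  2
 C  0  1  2  2  2  2  2  2  2  3
 C  0  1  2  2  2  2  2  2  2  3
 G  0  1  2  3  3  3  3  3  3  3
 T  0  1  2  3  3  4  4  4  4  4
 A  0  1  2  3  3  4  4  4  5  5
 C  0  1  2  3  3  4  4  4  5  6
dp[8][9] = 6. One LCS (by backtracking along matches): CGGTAC.

6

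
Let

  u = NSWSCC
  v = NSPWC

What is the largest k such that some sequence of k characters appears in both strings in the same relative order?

Let dp[i][j] be the LCS length of the first i characters of u and the first j characters of v. dp[i][j] = dp[i-1][j-1]+1 when the i-th and j-th characters match, else max(dp[i-1][j], dp[i][j-1]).
    ·  N  S  P  W  C
 ·  0  0  0  0  0  0
 N  0  1  1  1  1  1
 S  0  1  2  2  2  2
 W  0  1  2  2  3  3
 S  0  1  2  2  3  3
 C  0  1  2  2  3  4
 C  0  1  2  2  3  4
dp[6][5] = 4. One LCS (by backtracking along matches): NSWC.

4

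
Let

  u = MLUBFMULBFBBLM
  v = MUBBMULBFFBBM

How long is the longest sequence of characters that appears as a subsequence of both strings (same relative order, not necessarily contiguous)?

11

Taking M (u #1, v #1), U (u #3, v #2), B (u #4, v #4), M (u #6, v #5), U (u #7, v #6), L (u #8, v #7), B (u #9, v #8), F (u #10, v #10), B (u #11, v #11), B (u #12, v #12), M (u #14, v #13) gives a common subsequence of length 11. The LCS DP gives dp[14][13] = 11, so this is optimal.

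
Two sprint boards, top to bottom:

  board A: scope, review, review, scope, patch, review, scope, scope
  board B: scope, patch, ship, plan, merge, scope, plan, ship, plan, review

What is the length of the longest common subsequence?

3

Taking scope [1,1], scope [4,6], review [6,10] gives a common subsequence of length 3. The LCS DP gives dp[8][10] = 3, so this is optimal.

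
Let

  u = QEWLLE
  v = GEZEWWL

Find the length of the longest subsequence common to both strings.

Pick E [2,4]; then W [3,6]; then L [5,7]; all 3 characters appear in both, in order. The LCS DP gives dp[6][7] = 3, so this is optimal.

3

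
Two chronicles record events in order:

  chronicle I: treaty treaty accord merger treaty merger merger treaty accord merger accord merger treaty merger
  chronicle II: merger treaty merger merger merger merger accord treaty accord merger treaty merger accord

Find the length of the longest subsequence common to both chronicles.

9

One common subsequence of length 9: treaty (chronicle I #1, chronicle II #2), merger (chronicle I #4, chronicle II #4), merger (chronicle I #6, chronicle II #5), merger (chronicle I #7, chronicle II #6), treaty (chronicle I #8, chronicle II #8), accord (chronicle I #11, chronicle II #9), merger (chronicle I #12, chronicle II #10), treaty (chronicle I #13, chronicle II #11), merger (chronicle I #14, chronicle II #12). dp[14][13] = 9 confirms this is the maximum.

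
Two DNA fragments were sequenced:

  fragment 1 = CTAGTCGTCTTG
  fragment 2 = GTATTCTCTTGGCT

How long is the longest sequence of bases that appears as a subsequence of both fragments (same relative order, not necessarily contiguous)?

Pick T at fragment 1[2]=fragment 2[2], then A at fragment 1[3]=fragment 2[3], then T at fragment 1[5]=fragment 2[5], then C at fragment 1[6]=fragment 2[6], then T at fragment 1[8]=fragment 2[7], then C at fragment 1[9]=fragment 2[8], then T at fragment 1[10]=fragment 2[9], then T at fragment 1[11]=fragment 2[10], then G at fragment 1[12]=fragment 2[12]; all 9 bases appear in both, in order. Since dp[12][14] = 9, nothing longer is possible.

9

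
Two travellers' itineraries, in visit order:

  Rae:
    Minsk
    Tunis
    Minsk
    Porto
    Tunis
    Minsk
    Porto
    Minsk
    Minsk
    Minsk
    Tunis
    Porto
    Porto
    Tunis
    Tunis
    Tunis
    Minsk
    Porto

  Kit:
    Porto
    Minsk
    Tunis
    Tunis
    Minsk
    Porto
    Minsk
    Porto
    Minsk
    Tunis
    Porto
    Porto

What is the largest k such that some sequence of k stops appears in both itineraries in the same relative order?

One common subsequence of length 10: Minsk at Rae[1]=Kit[2], then Tunis at Rae[2]=Kit[4], then Minsk at Rae[3]=Kit[5], then Porto at Rae[4]=Kit[6], then Minsk at Rae[6]=Kit[7], then Porto at Rae[7]=Kit[8], then Minsk at Rae[10]=Kit[9], then Tunis at Rae[11]=Kit[10], then Porto at Rae[13]=Kit[11], then Porto at Rae[18]=Kit[12]. Since dp[18][12] = 10, nothing longer is possible.

10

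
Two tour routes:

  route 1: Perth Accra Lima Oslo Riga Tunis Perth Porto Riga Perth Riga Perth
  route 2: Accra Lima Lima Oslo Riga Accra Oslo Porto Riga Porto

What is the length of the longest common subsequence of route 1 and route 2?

6

One common subsequence of length 6: Accra at route 1[2]=route 2[1], Lima at route 1[3]=route 2[3], Oslo at route 1[4]=route 2[4], Riga at route 1[5]=route 2[5], Porto at route 1[8]=route 2[8], Riga at route 1[9]=route 2[9]. The LCS DP gives dp[12][10] = 6, so this is optimal.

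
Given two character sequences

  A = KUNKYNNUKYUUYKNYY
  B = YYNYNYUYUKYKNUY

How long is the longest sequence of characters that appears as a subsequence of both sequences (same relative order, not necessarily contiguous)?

One common subsequence of length 10: N (A #3, B #3) → Y (A #5, B #4) → N (A #6, B #5) → U (A #8, B #7) → Y (A #10, B #8) → U (A #11, B #9) → Y (A #13, B #11) → K (A #14, B #12) → N (A #15, B #13) → Y (A #17, B #15), and the DP table's final entry dp[17][15] is also 10, so no common subsequence is longer.

10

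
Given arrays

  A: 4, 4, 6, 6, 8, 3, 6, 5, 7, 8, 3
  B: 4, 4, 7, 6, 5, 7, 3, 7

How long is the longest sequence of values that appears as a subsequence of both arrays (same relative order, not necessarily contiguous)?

6

Let dp[i][j] be the LCS length of the first i values of A and the first j values of B. dp[i][j] = dp[i-1][j-1]+1 when the i-th and j-th values match, else max(dp[i-1][j], dp[i][j-1]).
    ·  4  4  7  6  5  7  3  7
 ·  0  0  0  0  0  0  0  0  0
 4  0  1  1  1  1  1  1  1  1
 4  0  1  2  2  2  2  2  2  2
 6  0  1  2  2  3  3  3  3  3
 6  0  1  2  2  3  3  3  3  3
 8  0  1  2  2  3  3  3  3  3
 3  0  1  2  2  3  3  3  4  4
 6  0  1  2  2  3  3  3  4  4
 5  0  1  2  2  3  4  4  4  4
 7  0  1  2  3  3  4  5  5  5
 8  0  1  2  3  3  4  5  5  5
 3  0  1  2  3  3  4  5  6  6
dp[11][8] = 6. One LCS (by backtracking along matches): 4, 4, 6, 5, 7, 3.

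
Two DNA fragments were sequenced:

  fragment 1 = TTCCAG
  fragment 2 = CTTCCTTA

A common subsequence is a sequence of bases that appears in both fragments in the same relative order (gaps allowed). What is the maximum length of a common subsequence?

5

One common subsequence of length 5: T at fragment 1[1]=fragment 2[2], then T at fragment 1[2]=fragment 2[3], then C at fragment 1[3]=fragment 2[4], then C at fragment 1[4]=fragment 2[5], then A at fragment 1[5]=fragment 2[8], and the DP table's final entry dp[6][8] is also 5, so no common subsequence is longer.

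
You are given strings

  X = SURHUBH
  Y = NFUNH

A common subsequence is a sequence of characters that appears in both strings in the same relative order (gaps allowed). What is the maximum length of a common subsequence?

Let dp[i][j] be the LCS length of the first i characters of X and the first j characters of Y. dp[i][j] = dp[i-1][j-1]+1 when the i-th and j-th characters match, else max(dp[i-1][j], dp[i][j-1]).
    ·  N  F  U  N  H
 ·  0  0  0  0  0  0
 S  0  0  0  0  0  0
 U  0  0  0  1  1  1
 R  0  0  0  1  1  1
 H  0  0  0  1  1  2
 U  0  0  0  1  1  2
 B  0  0  0  1  1  2
 H  0  0  0  1  1  2
dp[7][5] = 2. One LCS (by backtracking along matches): UH.

2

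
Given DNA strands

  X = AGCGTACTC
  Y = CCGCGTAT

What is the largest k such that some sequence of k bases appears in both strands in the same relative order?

6

Let dp[i][j] be the LCS length of the first i bases of X and the first j bases of Y. dp[i][j] = dp[i-1][j-1]+1 when the i-th and j-th bases match, else max(dp[i-1][j], dp[i][j-1]).
    ·  C  C  G  C  G  T  A  T
 ·  0  0  0  0  0  0  0  0  0
 A  0  0  0  0  0  0  0  1  1
 G  0  0  0  1  1  1  1  1  1
 C  0  1  1  1  2  2  2  2  2
 G  0  1  1  2  2  3  3  3  3
 T  0  1  1  2  2  3  4  4  4
 A  0  1  1  2  2  3  4  5  5
 C  0  1  2  2  3  3  4  5  5
 T  0  1  2  2  3  3  4  5  6
 C  0  1  2  2  3  3  4  5  6
dp[9][8] = 6. One LCS (by backtracking along matches): GCGTAT.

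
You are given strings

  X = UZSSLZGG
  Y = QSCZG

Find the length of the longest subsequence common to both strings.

Pick S [3,2] → Z [6,4] → G [8,5]; all 3 characters appear in both, in order. Since dp[8][5] = 3, nothing longer is possible.

3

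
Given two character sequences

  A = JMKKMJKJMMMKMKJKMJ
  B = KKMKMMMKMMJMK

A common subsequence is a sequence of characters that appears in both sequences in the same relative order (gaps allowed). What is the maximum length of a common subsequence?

11

One common subsequence of length 11: K at A[3]=B[1]; then K at A[4]=B[2]; then M at A[5]=B[3]; then K at A[7]=B[4]; then M at A[9]=B[5]; then M at A[10]=B[6]; then M at A[11]=B[7]; then K at A[12]=B[8]; then M at A[13]=B[10]; then J at A[15]=B[11]; then K at A[16]=B[13]. Since dp[18][13] = 11, nothing longer is possible.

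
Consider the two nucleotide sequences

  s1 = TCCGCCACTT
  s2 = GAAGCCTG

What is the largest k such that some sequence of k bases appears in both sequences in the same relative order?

Let dp[i][j] be the LCS length of the first i bases of s1 and the first j bases of s2. dp[i][j] = dp[i-1][j-1]+1 when the i-th and j-th bases match, else max(dp[i-1][j], dp[i][j-1]).
    ·  G  A  A  G  C  C  T  G
 ·  0  0  0  0  0  0  0  0  0
 T  0  0  0  0  0  0  0  1  1
 C  0  0  0  0  0  1  1  1  1
 C  0  0  0  0  0  1  2  2  2
 G  0  1  1  1  1  1  2  2  3
 C  0  1  1  1  1  2  2  2  3
 C  0  1  1  1  1  2  3  3  3
 A  0  1  2  2  2  2  3  3  3
 C  0  1  2  2  2  3  3  3  3
 T  0  1  2  2  2  3  3  4  4
 T  0  1  2  2  2  3  3  4  4
dp[10][8] = 4. One LCS (by backtracking along matches): GCCT.

4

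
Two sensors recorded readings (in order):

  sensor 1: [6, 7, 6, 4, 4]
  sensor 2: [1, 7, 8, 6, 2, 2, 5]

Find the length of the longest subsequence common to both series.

2

Match 7 [2,2], then 6 [3,4] — 2 values in the same relative order in both. dp[5][7] = 2 confirms this is the maximum.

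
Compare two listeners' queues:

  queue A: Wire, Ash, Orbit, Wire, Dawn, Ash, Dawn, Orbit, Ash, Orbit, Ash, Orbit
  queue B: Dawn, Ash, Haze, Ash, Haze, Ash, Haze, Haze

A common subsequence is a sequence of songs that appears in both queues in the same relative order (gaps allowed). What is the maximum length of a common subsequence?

4

One common subsequence of length 4: Dawn at queue A[5]=queue B[1]; then Ash at queue A[6]=queue B[2]; then Ash at queue A[9]=queue B[4]; then Ash at queue A[11]=queue B[6], and the DP table's final entry dp[12][8] is also 4, so no common subsequence is longer.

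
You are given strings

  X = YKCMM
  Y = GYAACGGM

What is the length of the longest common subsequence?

Let dp[i][j] be the LCS length of the first i characters of X and the first j characters of Y. dp[i][j] = dp[i-1][j-1]+1 when the i-th and j-th characters match, else max(dp[i-1][j], dp[i][j-1]).
    ·  G  Y  A  A  C  G  G  M
 ·  0  0  0  0  0  0  0  0  0
 Y  0  0  1  1  1  1  1  1  1
 K  0  0  1  1  1  1  1  1  1
 C  0  0  1  1  1  2  2  2  2
 M  0  0  1  1  1  2  2  2  3
 M  0  0  1  1  1  2  2  2  3
dp[5][8] = 3. One LCS (by backtracking along matches): YCM.

3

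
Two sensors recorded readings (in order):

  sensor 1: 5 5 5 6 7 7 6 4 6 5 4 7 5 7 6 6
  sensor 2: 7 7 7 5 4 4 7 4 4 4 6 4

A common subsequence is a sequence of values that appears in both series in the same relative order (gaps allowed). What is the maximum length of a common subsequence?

6

Pick 7 (sensor 1 #5, sensor 2 #2); then 7 (sensor 1 #6, sensor 2 #3); then 4 (sensor 1 #8, sensor 2 #5); then 4 (sensor 1 #11, sensor 2 #6); then 7 (sensor 1 #12, sensor 2 #7); then 6 (sensor 1 #15, sensor 2 #11); all 6 values appear in both, in order. dp[16][12] = 6 confirms this is the maximum.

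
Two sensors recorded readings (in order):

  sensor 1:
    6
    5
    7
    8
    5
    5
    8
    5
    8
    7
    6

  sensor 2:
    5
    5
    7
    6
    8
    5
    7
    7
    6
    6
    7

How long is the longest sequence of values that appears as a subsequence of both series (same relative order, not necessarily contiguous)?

6

Let dp[i][j] be the LCS length of the first i values of sensor 1 and the first j values of sensor 2. dp[i][j] = dp[i-1][j-1]+1 when the i-th and j-th values match, else max(dp[i-1][j], dp[i][j-1]).
    ·  5  5  7  6  8  5  7  7  6  6  7
 ·  0  0  0  0  0  0  0  0  0  0  0  0
 6  0  0  0  0  1  1  1  1  1  1  1  1
 5  0  1  1  1  1  1  2  2  2  2  2  2
 7  0  1  1  2  2  2  2  3  3  3  3  3
 8  0  1  1  2  2  3  3  3  3  3  3  3
 5  0  1  2  2  2  3  4  4  4  4  4  4
 5  0  1  2  2  2  3  4  4  4  4  4  4
 8  0  1  2  2  2  3  4  4  4  4  4  4
 5  0  1  2  2  2  3  4  4  4  4  4  4
 8  0  1  2  2  2  3  4  4  4  4  4  4
 7  0  1  2  3  3  3  4  5  5  5  5  5
 6  0  1  2  3  4  4  4  5  5  6  6  6
dp[11][11] = 6. One LCS (by backtracking along matches): 5, 7, 8, 5, 7, 6.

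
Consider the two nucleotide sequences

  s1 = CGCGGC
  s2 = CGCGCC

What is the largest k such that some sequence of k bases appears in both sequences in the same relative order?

5

Pick C at s1[1]=s2[1], G at s1[2]=s2[2], C at s1[3]=s2[3], G at s1[4]=s2[4], C at s1[6]=s2[6]; all 5 bases appear in both, in order, and the DP table's final entry dp[6][6] is also 5, so no common subsequence is longer.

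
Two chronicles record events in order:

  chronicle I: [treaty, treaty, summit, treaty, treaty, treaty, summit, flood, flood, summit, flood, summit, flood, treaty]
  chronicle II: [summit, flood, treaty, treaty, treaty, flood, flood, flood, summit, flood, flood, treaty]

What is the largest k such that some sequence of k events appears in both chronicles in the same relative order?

10

Pick summit at chronicle I[3]=chronicle II[1]; then treaty at chronicle I[4]=chronicle II[3]; then treaty at chronicle I[5]=chronicle II[4]; then treaty at chronicle I[6]=chronicle II[5]; then flood at chronicle I[8]=chronicle II[7]; then flood at chronicle I[9]=chronicle II[8]; then summit at chronicle I[10]=chronicle II[9]; then flood at chronicle I[11]=chronicle II[10]; then flood at chronicle I[13]=chronicle II[11]; then treaty at chronicle I[14]=chronicle II[12]; all 10 events appear in both, in order. dp[14][12] = 10 confirms this is the maximum.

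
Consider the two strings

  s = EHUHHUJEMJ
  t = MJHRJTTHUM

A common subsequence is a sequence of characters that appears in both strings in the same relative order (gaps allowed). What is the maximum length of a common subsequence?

Let dp[i][j] be the LCS length of the first i characters of s and the first j characters of t. dp[i][j] = dp[i-1][j-1]+1 when the i-th and j-th characters match, else max(dp[i-1][j], dp[i][j-1]).
    ·  M  J  H  R  J  T  T  H  U  M
 ·  0  0  0  0  0  0  0  0  0  0  0
 E  0  0  0  0  0  0  0  0  0  0  0
 H  0  0  0  1  1  1  1  1  1  1  1
 U  0  0  0  1  1  1  1  1  1  2  2
 H  0  0  0  1  1  1  1  1  2  2  2
 H  0  0  0  1  1  1  1  1  2  2  2
 U  0  0  0  1  1  1  1  1  2  3  3
 J  0  0  1  1  1  2  2  2  2  3  3
 E  0  0  1  1  1  2  2  2  2  3  3
 M  0  1  1  1  1  2  2  2  2  3  4
 J  0  1  2  2  2  2  2  2  2  3  4
dp[10][10] = 4. One LCS (by backtracking along matches): HHUM.

4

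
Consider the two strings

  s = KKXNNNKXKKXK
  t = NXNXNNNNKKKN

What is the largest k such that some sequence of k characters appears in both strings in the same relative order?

Let dp[i][j] be the LCS length of the first i characters of s and the first j characters of t. dp[i][j] = dp[i-1][j-1]+1 when the i-th and j-th characters match, else max(dp[i-1][j], dp[i][j-1]).
    ·  N  X  N  X  N  N  N  N  K  K  K  N
 ·  0  0  0  0  0  0  0  0  0  0  0  0  0
 K  0  0  0  0  0  0  0  0  0  1  1  1  1
 K  0  0  0  0  0  0  0  0  0  1  2  2  2
 X  0  0  1  1  1  1  1  1  1  1  2  2  2
 N  0  1  1  2  2  2  2  2  2  2  2  2  3
 N  0  1  1  2  2  3  3  3  3  3  3  3  3
 N  0  1  1  2  2  3  4  4  4  4  4  4  4
 K  0  1  1  2  2  3  4  4  4  5  5  5  5
 X  0  1  2  2  3  3  4  4  4  5  5  5  5
 K  0  1  2  2  3  3  4  4  4  5  6  6  6
 K  0  1  2  2  3  3  4  4  4  5  6  7  7
 X  0  1  2  2  3  3  4  4  4  5  6  7  7
 K  0  1  2  2  3  3  4  4  4  5  6  7  7
dp[12][12] = 7. One LCS (by backtracking along matches): XNNNKKK.

7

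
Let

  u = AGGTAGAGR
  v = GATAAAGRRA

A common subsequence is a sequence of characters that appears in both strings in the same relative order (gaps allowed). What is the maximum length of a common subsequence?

6

Let dp[i][j] be the LCS length of the first i characters of u and the first j characters of v. dp[i][j] = dp[i-1][j-1]+1 when the i-th and j-th characters match, else max(dp[i-1][j], dp[i][j-1]).
    ·  G  A  T  A  A  A  G  R  R  A
 ·  0  0  0  0  0  0  0  0  0  0  0
 A  0  0  1  1  1  1  1  1  1  1  1
 G  0  1  1  1  1  1  1  2  2  2  2
 G  0  1  1  1  1  1  1  2  2  2  2
 T  0  1  1  2  2  2  2  2  2  2  2
 A  0  1  2  2  3  3  3  3  3  3  3
 G  0  1  2  2  3  3  3  4  4  4  4
 A  0  1  2  2  3  4  4  4  4  4  5
 G  0  1  2  2  3  4  4  5  5  5  5
 R  0  1  2  2  3  4  4  5  6  6  6
dp[9][10] = 6. One LCS (by backtracking along matches): ATAAGR.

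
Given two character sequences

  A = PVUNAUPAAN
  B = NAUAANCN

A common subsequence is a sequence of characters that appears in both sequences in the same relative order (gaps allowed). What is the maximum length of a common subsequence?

One common subsequence of length 6: N [4,1]; then A [5,2]; then U [6,3]; then A [8,4]; then A [9,5]; then N [10,8]. Since dp[10][8] = 6, nothing longer is possible.

6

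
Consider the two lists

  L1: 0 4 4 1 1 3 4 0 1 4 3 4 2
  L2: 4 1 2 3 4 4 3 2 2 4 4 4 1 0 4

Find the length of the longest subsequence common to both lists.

Pick 4 at L1[3]=L2[1] → 1 at L1[4]=L2[2] → 3 at L1[6]=L2[4] → 4 at L1[7]=L2[5] → 4 at L1[10]=L2[6] → 3 at L1[11]=L2[7] → 4 at L1[12]=L2[15]; all 7 values appear in both, in order. dp[13][15] = 7 confirms this is the maximum.

7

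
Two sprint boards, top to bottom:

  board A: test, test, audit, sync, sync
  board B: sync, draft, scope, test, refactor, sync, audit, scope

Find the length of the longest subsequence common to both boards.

Taking test (board A #1, board B #4), then audit (board A #3, board B #7) gives a common subsequence of length 2. The LCS DP gives dp[5][8] = 2, so this is optimal.

2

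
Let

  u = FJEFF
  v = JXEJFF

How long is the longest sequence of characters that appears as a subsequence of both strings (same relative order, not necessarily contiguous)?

4

Match J at u[2]=v[1], E at u[3]=v[3], F at u[4]=v[5], F at u[5]=v[6] — 4 characters in the same relative order in both. dp[5][6] = 4 confirms this is the maximum.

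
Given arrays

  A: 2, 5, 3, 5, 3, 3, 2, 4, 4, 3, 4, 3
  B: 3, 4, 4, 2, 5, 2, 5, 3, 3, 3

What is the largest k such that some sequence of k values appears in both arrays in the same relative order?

6

Pick 2 (A #1, B #4); then 5 (A #2, B #5); then 5 (A #4, B #7); then 3 (A #6, B #8); then 3 (A #10, B #9); then 3 (A #12, B #10); all 6 values appear in both, in order, and the DP table's final entry dp[12][10] is also 6, so no common subsequence is longer.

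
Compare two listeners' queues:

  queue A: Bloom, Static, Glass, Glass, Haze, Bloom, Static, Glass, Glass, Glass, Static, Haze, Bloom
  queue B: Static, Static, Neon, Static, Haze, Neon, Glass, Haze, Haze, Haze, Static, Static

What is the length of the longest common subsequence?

Taking Static (queue A #2, queue B #4), then Glass (queue A #3, queue B #7), then Haze (queue A #5, queue B #10), then Static (queue A #7, queue B #11), then Static (queue A #11, queue B #12) gives a common subsequence of length 5. dp[13][12] = 5 confirms this is the maximum.

5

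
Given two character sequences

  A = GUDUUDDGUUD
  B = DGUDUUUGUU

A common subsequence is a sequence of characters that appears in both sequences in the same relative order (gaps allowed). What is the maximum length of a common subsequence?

8

Let dp[i][j] be the LCS length of the first i characters of A and the first j characters of B. dp[i][j] = dp[i-1][j-1]+1 when the i-th and j-th characters match, else max(dp[i-1][j], dp[i][j-1]).
    ·  D  G  U  D  U  U  U  G  U  U
 ·  0  0  0  0  0  0  0  0  0  0  0
 G  0  0  1  1  1  1  1  1  1  1  1
 U  0  0  1  2  2  2  2  2  2  2  2
 D  0  1  1  2  3  3  3  3  3  3  3
 U  0  1  1  2  3  4  4  4  4  4  4
 U  0  1  1  2  3  4  5  5  5  5  5
 D  0  1  1  2  3  4  5  5  5  5  5
 D  0  1  1  2  3  4  5  5  5  5  5
 G  0  1  2  2  3  4  5  5  6  6  6
 U  0  1  2  3  3  4  5  6  6  7  7
 U  0  1  2  3  3  4  5  6  6  7  8
 D  0  1  2  3  4  4  5  6  6  7  8
dp[11][10] = 8. One LCS (by backtracking along matches): GUDUUGUU.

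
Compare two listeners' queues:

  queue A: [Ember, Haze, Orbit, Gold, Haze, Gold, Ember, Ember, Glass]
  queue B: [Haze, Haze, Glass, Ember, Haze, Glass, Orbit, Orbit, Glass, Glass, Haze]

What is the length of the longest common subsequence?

4

One common subsequence of length 4: Ember [1,4]; then Haze [2,5]; then Orbit [3,8]; then Haze [5,11], and the DP table's final entry dp[9][11] is also 4, so no common subsequence is longer.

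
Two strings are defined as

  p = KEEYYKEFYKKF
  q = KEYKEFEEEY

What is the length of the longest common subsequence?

Let dp[i][j] be the LCS length of the first i characters of p and the first j characters of q. dp[i][j] = dp[i-1][j-1]+1 when the i-th and j-th characters match, else max(dp[i-1][j], dp[i][j-1]).
    ·  K  E  Y  K  E  F  E  E  E  Y
 ·  0  0  0  0  0  0  0  0  0  0  0
 K  0  1  1  1  1  1  1  1  1  1  1
 E  0  1  2  2  2  2  2  2  2  2  2
 E  0  1  2  2  2  3  3  3  3  3  3
 Y  0  1  2  3  3  3  3  3  3  3  4
 Y  0  1  2  3  3  3  3  3  3  3  4
 K  0  1  2  3  4  4  4  4  4  4  4
 E  0  1  2  3  4  5  5  5  5  5  5
 F  0  1  2  3  4  5  6  6  6  6  6
 Y  0  1  2  3  4  5  6  6  6  6  7
 K  0  1  2  3  4  5  6  6  6  6  7
 K  0  1  2  3  4  5  6  6  6  6  7
 F  0  1  2  3  4  5  6  6  6  6  7
dp[12][10] = 7. One LCS (by backtracking along matches): KEYKEFY.

7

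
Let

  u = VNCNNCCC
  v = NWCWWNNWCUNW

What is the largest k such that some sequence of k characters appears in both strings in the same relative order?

One common subsequence of length 5: N [2,1] → C [3,3] → N [4,6] → N [5,7] → C [6,9]. dp[8][12] = 5 confirms this is the maximum.

5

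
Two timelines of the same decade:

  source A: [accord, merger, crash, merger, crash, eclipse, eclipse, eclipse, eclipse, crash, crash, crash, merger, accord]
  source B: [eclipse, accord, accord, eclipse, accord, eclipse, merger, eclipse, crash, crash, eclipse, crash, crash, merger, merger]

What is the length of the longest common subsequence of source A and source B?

8

One common subsequence of length 8: accord at source A[1]=source B[5], then merger at source A[2]=source B[7], then crash at source A[3]=source B[9], then crash at source A[5]=source B[10], then eclipse at source A[9]=source B[11], then crash at source A[10]=source B[12], then crash at source A[11]=source B[13], then merger at source A[13]=source B[15]. The LCS DP gives dp[14][15] = 8, so this is optimal.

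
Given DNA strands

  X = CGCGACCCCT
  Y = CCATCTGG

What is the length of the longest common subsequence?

5

One common subsequence of length 5: C (X #1, Y #1); then C (X #3, Y #2); then A (X #5, Y #3); then C (X #9, Y #5); then T (X #10, Y #6), and the DP table's final entry dp[10][8] is also 5, so no common subsequence is longer.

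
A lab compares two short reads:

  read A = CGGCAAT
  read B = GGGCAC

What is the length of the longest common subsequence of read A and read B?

4

Taking G (read A #2, read B #2), then G (read A #3, read B #3), then C (read A #4, read B #4), then A (read A #5, read B #5) gives a common subsequence of length 4. dp[7][6] = 4 confirms this is the maximum.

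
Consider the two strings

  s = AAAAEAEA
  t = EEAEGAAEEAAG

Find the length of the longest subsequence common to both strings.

6

One common subsequence of length 6: A (s #1, t #3); then A (s #2, t #6); then A (s #3, t #7); then E (s #5, t #9); then A (s #6, t #10); then A (s #8, t #11). The LCS DP gives dp[8][12] = 6, so this is optimal.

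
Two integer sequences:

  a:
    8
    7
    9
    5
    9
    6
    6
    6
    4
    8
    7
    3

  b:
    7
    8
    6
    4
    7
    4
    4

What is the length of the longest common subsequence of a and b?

4

Pick 8 [1,2]; then 6 [8,3]; then 4 [9,4]; then 7 [11,5]; all 4 values appear in both, in order. The LCS DP gives dp[12][7] = 4, so this is optimal.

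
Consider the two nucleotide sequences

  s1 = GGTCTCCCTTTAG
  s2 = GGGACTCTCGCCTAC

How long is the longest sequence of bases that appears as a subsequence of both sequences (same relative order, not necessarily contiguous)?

Pick G (s1 #1, s2 #2); then G (s1 #2, s2 #3); then T (s1 #3, s2 #6); then C (s1 #4, s2 #7); then T (s1 #5, s2 #8); then C (s1 #6, s2 #9); then C (s1 #7, s2 #11); then C (s1 #8, s2 #12); then T (s1 #11, s2 #13); then A (s1 #12, s2 #14); all 10 bases appear in both, in order, and the DP table's final entry dp[13][15] is also 10, so no common subsequence is longer.

10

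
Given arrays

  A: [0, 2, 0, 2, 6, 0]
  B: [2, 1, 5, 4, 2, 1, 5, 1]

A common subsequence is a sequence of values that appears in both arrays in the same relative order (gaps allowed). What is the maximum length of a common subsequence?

2

One common subsequence of length 2: 2 at A[2]=B[1], 2 at A[4]=B[5]. dp[6][8] = 2 confirms this is the maximum.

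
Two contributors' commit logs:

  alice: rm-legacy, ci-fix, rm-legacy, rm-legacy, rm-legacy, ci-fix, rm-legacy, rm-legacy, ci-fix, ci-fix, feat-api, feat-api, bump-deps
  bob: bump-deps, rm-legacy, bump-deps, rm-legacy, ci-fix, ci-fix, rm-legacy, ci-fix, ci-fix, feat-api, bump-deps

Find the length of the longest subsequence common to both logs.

8

Match rm-legacy at alice[1]=bob[4], then ci-fix at alice[2]=bob[5], then ci-fix at alice[6]=bob[6], then rm-legacy at alice[8]=bob[7], then ci-fix at alice[9]=bob[8], then ci-fix at alice[10]=bob[9], then feat-api at alice[12]=bob[10], then bump-deps at alice[13]=bob[11] — 8 commits in the same relative order in both. The LCS DP gives dp[13][11] = 8, so this is optimal.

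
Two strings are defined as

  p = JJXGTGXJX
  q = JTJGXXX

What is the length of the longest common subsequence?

5

Let dp[i][j] be the LCS length of the first i characters of p and the first j characters of q. dp[i][j] = dp[i-1][j-1]+1 when the i-th and j-th characters match, else max(dp[i-1][j], dp[i][j-1]).
    ·  J  T  J  G  X  X  X
 ·  0  0  0  0  0  0  0  0
 J  0  1  1  1  1  1  1  1
 J  0  1  1  2  2  2  2  2
 X  0  1  1  2  2  3  3  3
 G  0  1  1  2  3  3  3  3
 T  0  1  2  2  3  3  3  3
 G  0  1  2  2  3  3  3  3
 X  0  1  2  2  3  4  4  4
 J  0  1  2  3  3  4  4  4
 X  0  1  2  3  3  4  5  5
dp[9][7] = 5. One LCS (by backtracking along matches): JJXXX.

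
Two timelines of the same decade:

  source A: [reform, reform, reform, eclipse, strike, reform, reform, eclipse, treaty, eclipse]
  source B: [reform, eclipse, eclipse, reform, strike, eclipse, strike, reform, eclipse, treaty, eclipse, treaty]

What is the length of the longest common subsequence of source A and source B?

Pick reform [1,1]; then reform [2,4]; then eclipse [4,6]; then strike [5,7]; then reform [7,8]; then eclipse [8,9]; then treaty [9,10]; then eclipse [10,11]; all 8 events appear in both, in order. Since dp[10][12] = 8, nothing longer is possible.

8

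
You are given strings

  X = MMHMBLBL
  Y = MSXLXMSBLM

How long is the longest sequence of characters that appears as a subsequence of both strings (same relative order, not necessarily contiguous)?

Let dp[i][j] be the LCS length of the first i characters of X and the first j characters of Y. dp[i][j] = dp[i-1][j-1]+1 when the i-th and j-th characters match, else max(dp[i-1][j], dp[i][j-1]).
    ·  M  S  X  L  X  M  S  B  L  M
 ·  0  0  0  0  0  0  0  0  0  0  0
 M  0  1  1  1  1  1  1  1  1  1  1
 M  0  1  1  1  1  1  2  2  2  2  2
 H  0  1  1  1  1  1  2  2  2  2  2
 M  0  1  1  1  1  1  2  2  2  2  3
 B  0  1  1  1  1  1  2  2  3  3  3
 L  0  1  1  1  2  2  2  2  3  4  4
 B  0  1  1  1  2  2  2  2  3  4  4
 L  0  1  1  1  2  2  2  2  3  4  4
dp[8][10] = 4. One LCS (by backtracking along matches): MMBL.

4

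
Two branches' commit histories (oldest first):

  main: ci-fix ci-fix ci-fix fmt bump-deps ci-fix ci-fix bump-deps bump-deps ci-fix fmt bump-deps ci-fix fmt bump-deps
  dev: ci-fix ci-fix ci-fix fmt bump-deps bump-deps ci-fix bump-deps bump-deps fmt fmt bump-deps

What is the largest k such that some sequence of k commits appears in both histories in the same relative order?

Match ci-fix [1,1]; then ci-fix [2,2]; then ci-fix [3,3]; then fmt [4,4]; then bump-deps [5,6]; then ci-fix [7,7]; then bump-deps [8,8]; then bump-deps [9,9]; then fmt [11,10]; then fmt [14,11]; then bump-deps [15,12] — 11 commits in the same relative order in both. The LCS DP gives dp[15][12] = 11, so this is optimal.

11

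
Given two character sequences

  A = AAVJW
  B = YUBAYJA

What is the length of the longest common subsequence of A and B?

2

Taking A [1,4], A [2,7] gives a common subsequence of length 2. The LCS DP gives dp[5][7] = 2, so this is optimal.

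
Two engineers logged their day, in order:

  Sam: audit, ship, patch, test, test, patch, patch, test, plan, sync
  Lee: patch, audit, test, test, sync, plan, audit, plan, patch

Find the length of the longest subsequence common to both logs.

4

Match audit [1,2], test [4,3], test [5,4], patch [7,9] — 4 tasks in the same relative order in both, and the DP table's final entry dp[10][9] is also 4, so no common subsequence is longer.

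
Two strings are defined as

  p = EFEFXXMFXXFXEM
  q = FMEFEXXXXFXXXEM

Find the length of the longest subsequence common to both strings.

Taking E at p[1]=q[3], then F at p[2]=q[4], then E at p[3]=q[5], then X at p[5]=q[8], then X at p[6]=q[9], then F at p[8]=q[10], then X at p[9]=q[11], then X at p[10]=q[12], then X at p[12]=q[13], then E at p[13]=q[14], then M at p[14]=q[15] gives a common subsequence of length 11. The LCS DP gives dp[14][15] = 11, so this is optimal.

11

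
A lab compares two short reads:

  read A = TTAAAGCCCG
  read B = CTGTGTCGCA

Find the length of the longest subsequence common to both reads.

Let dp[i][j] be the LCS length of the first i bases of read A and the first j bases of read B. dp[i][j] = dp[i-1][j-1]+1 when the i-th and j-th bases match, else max(dp[i-1][j], dp[i][j-1]).
    ·  C  T  G  T  G  T  C  G  C  A
 ·  0  0  0  0  0  0  0  0  0  0  0
 T  0  0  1  1  1  1  1  1  1  1  1
 T  0  0  1  1  2  2  2  2  2  2  2
 A  0  0  1  1  2  2  2  2  2  2  3
 A  0  0  1  1  2  2  2  2  2  2  3
 A  0  0  1  1  2  2  2  2  2  2  3
 G  0  0  1  2  2  3  3  3  3  3  3
 C  0  1  1  2  2  3  3  4  4  4  4
 C  0  1  1  2  2  3  3  4  4  5  5
 C  0  1  1  2  2  3  3  4  4  5  5
 G  0  1  1  2  2  3  3  4  5  5  5
dp[10][10] = 5. One LCS (by backtracking along matches): TTGCC.

5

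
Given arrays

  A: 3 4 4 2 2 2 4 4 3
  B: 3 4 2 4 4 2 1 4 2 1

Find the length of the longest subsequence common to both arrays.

Match 3 at A[1]=B[1], 4 at A[2]=B[4], 4 at A[3]=B[5], 2 at A[4]=B[6], 2 at A[5]=B[9] — 5 values in the same relative order in both, and the DP table's final entry dp[9][10] is also 5, so no common subsequence is longer.

5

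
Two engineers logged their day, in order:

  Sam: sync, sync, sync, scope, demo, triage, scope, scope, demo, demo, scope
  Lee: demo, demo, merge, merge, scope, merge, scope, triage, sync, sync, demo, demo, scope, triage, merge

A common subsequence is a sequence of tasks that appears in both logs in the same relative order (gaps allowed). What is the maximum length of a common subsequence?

6

Taking demo (Sam #5, Lee #2) → scope (Sam #7, Lee #5) → scope (Sam #8, Lee #7) → demo (Sam #9, Lee #11) → demo (Sam #10, Lee #12) → scope (Sam #11, Lee #13) gives a common subsequence of length 6. The LCS DP gives dp[11][15] = 6, so this is optimal.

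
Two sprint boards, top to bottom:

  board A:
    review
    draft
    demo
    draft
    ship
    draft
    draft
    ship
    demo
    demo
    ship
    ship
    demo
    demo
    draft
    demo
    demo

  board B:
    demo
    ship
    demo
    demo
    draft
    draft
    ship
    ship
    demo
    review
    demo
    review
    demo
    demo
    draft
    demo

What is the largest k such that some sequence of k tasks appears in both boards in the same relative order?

11

Match demo (board A #3, board B #1), then ship (board A #5, board B #2), then draft (board A #6, board B #5), then draft (board A #7, board B #6), then ship (board A #8, board B #8), then demo (board A #9, board B #9), then demo (board A #10, board B #11), then demo (board A #13, board B #13), then demo (board A #14, board B #14), then draft (board A #15, board B #15), then demo (board A #17, board B #16) — 11 tasks in the same relative order in both. Since dp[17][16] = 11, nothing longer is possible.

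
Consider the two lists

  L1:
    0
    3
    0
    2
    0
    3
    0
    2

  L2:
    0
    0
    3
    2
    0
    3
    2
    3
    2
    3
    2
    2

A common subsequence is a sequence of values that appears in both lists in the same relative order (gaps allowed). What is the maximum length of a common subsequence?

Pick 0 at L1[1]=L2[2] → 3 at L1[2]=L2[3] → 0 at L1[3]=L2[5] → 2 at L1[4]=L2[9] → 3 at L1[6]=L2[10] → 2 at L1[8]=L2[12]; all 6 values appear in both, in order. Since dp[8][12] = 6, nothing longer is possible.

6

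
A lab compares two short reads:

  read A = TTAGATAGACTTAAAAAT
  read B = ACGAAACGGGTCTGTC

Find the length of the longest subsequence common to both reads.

9

Pick A at read A[3]=read B[1] → G at read A[4]=read B[3] → A at read A[5]=read B[4] → A at read A[7]=read B[5] → A at read A[9]=read B[6] → C at read A[10]=read B[7] → T at read A[11]=read B[11] → T at read A[12]=read B[13] → T at read A[18]=read B[15]; all 9 bases appear in both, in order. Since dp[18][16] = 9, nothing longer is possible.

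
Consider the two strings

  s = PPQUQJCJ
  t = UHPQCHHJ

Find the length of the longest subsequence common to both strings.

Match P (s #2, t #3) → Q (s #5, t #4) → C (s #7, t #5) → J (s #8, t #8) — 4 characters in the same relative order in both, and the DP table's final entry dp[8][8] is also 4, so no common subsequence is longer.

4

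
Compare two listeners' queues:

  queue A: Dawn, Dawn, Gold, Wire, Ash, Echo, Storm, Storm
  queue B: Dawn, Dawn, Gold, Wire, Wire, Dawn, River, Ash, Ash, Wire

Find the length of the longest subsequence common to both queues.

5

Taking Dawn (queue A #1, queue B #1), then Dawn (queue A #2, queue B #2), then Gold (queue A #3, queue B #3), then Wire (queue A #4, queue B #5), then Ash (queue A #5, queue B #9) gives a common subsequence of length 5. Since dp[8][10] = 5, nothing longer is possible.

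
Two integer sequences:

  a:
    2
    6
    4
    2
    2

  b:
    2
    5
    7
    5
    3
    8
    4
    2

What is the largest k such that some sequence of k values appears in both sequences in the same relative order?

3

Pick 2 at a[1]=b[1] → 4 at a[3]=b[7] → 2 at a[5]=b[8]; all 3 values appear in both, in order. Since dp[5][8] = 3, nothing longer is possible.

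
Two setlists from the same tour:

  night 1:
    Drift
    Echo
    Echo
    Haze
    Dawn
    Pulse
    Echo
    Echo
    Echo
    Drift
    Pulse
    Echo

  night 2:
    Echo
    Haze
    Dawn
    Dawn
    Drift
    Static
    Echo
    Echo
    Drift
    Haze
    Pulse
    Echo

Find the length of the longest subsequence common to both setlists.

Pick Echo (night 1 #3, night 2 #1), Haze (night 1 #4, night 2 #2), Dawn (night 1 #5, night 2 #4), Echo (night 1 #8, night 2 #7), Echo (night 1 #9, night 2 #8), Drift (night 1 #10, night 2 #9), Pulse (night 1 #11, night 2 #11), Echo (night 1 #12, night 2 #12); all 8 songs appear in both, in order. dp[12][12] = 8 confirms this is the maximum.

8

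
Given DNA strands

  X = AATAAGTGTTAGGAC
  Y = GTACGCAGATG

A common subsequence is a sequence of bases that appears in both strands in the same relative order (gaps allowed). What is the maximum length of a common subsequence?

6

Pick T [3,2], then A [4,3], then A [5,7], then G [6,8], then T [10,10], then G [13,11]; all 6 bases appear in both, in order. The LCS DP gives dp[15][11] = 6, so this is optimal.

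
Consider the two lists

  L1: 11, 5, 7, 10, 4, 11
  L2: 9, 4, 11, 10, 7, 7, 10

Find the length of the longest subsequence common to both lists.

3

One common subsequence of length 3: 11 [1,3], 7 [3,6], 10 [4,7]. The LCS DP gives dp[6][7] = 3, so this is optimal.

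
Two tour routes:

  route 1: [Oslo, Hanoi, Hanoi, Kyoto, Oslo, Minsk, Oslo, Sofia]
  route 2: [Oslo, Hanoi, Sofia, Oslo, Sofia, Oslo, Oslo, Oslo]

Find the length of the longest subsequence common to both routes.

Match Oslo [1,1], Hanoi [2,2], Oslo [5,7], Oslo [7,8] — 4 stops in the same relative order in both. The LCS DP gives dp[8][8] = 4, so this is optimal.

4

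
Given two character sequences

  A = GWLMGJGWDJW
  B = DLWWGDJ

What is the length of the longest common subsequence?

Let dp[i][j] be the LCS length of the first i characters of A and the first j characters of B. dp[i][j] = dp[i-1][j-1]+1 when the i-th and j-th characters match, else max(dp[i-1][j], dp[i][j-1]).
    ·  D  L  W  W  G  D  J
 ·  0  0  0  0  0  0  0  0
 G  0  0  0  0  0  1  1  1
 W  0  0  0  1  1  1  1  1
 L  0  0  1  1  1  1  1  1
 M  0  0  1  1  1  1  1  1
 G  0  0  1  1  1  2  2  2
 J  0  0  1  1  1  2  2  3
 G  0  0  1  1  1  2  2  3
 W  0  0  1  2  2  2  2  3
 D  0  1  1  2  2  2  3  3
 J  0  1  1  2  2  2  3  4
 W  0  1  1  2  3  3  3  4
dp[11][7] = 4. One LCS (by backtracking along matches): WGDJ.

4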